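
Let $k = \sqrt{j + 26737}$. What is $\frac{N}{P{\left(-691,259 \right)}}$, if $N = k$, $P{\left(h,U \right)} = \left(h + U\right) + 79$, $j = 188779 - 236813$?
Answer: $- \frac{i \sqrt{21297}}{353} \approx - 0.41341 i$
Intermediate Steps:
$j = -48034$
$P{\left(h,U \right)} = 79 + U + h$ ($P{\left(h,U \right)} = \left(U + h\right) + 79 = 79 + U + h$)
$k = i \sqrt{21297}$ ($k = \sqrt{-48034 + 26737} = \sqrt{-21297} = i \sqrt{21297} \approx 145.93 i$)
$N = i \sqrt{21297} \approx 145.93 i$
$\frac{N}{P{\left(-691,259 \right)}} = \frac{i \sqrt{21297}}{79 + 259 - 691} = \frac{i \sqrt{21297}}{-353} = i \sqrt{21297} \left(- \frac{1}{353}\right) = - \frac{i \sqrt{21297}}{353}$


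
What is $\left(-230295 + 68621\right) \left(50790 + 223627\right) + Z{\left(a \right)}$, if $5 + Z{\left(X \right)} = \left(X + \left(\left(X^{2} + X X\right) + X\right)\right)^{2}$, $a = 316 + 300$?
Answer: $533452806673$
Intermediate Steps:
$a = 616$
$Z{\left(X \right)} = -5 + \left(2 X + 2 X^{2}\right)^{2}$ ($Z{\left(X \right)} = -5 + \left(X + \left(\left(X^{2} + X X\right) + X\right)\right)^{2} = -5 + \left(X + \left(\left(X^{2} + X^{2}\right) + X\right)\right)^{2} = -5 + \left(X + \left(2 X^{2} + X\right)\right)^{2} = -5 + \left(X + \left(X + 2 X^{2}\right)\right)^{2} = -5 + \left(2 X + 2 X^{2}\right)^{2}$)
$\left(-230295 + 68621\right) \left(50790 + 223627\right) + Z{\left(a \right)} = \left(-230295 + 68621\right) \left(50790 + 223627\right) - \left(5 - 4 \cdot 616^{2} \left(1 + 616\right)^{2}\right) = \left(-161674\right) 274417 - \left(5 - 1517824 \cdot 617^{2}\right) = -44366094058 - \left(5 - 577818900736\right) = -44366094058 + \left(-5 + 577818900736\right) = -44366094058 + 577818900731 = 533452806673$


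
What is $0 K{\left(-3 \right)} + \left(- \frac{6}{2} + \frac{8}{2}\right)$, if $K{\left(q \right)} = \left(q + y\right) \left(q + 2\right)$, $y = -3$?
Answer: $1$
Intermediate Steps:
$K{\left(q \right)} = \left(-3 + q\right) \left(2 + q\right)$ ($K{\left(q \right)} = \left(q - 3\right) \left(q + 2\right) = \left(-3 + q\right) \left(2 + q\right)$)
$0 K{\left(-3 \right)} + \left(- \frac{6}{2} + \frac{8}{2}\right) = 0 \left(-6 + \left(-3\right)^{2} - -3\right) + \left(- \frac{6}{2} + \frac{8}{2}\right) = 0 \left(-6 + 9 + 3\right) + \left(\left(-6\right) \frac{1}{2} + 8 \cdot \frac{1}{2}\right) = 0 \cdot 6 + \left(-3 + 4\right) = 0 + 1 = 1$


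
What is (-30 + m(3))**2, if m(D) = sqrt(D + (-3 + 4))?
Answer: 784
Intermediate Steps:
m(D) = sqrt(1 + D) (m(D) = sqrt(D + 1) = sqrt(1 + D))
(-30 + m(3))**2 = (-30 + sqrt(1 + 3))**2 = (-30 + sqrt(4))**2 = (-30 + 2)**2 = (-28)**2 = 784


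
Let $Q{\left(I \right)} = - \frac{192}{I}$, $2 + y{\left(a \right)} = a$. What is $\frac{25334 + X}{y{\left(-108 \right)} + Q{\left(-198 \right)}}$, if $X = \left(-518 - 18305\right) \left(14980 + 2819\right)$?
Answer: $\frac{11055173019}{3598} \approx 3.0726 \cdot 10^{6}$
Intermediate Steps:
$y{\left(a \right)} = -2 + a$
$X = -335030577$ ($X = \left(-18823\right) 17799 = -335030577$)
$\frac{25334 + X}{y{\left(-108 \right)} + Q{\left(-198 \right)}} = \frac{25334 - 335030577}{\left(-2 - 108\right) - \frac{192}{-198}} = - \frac{335005243}{-110 - - \frac{32}{33}} = - \frac{335005243}{-110 + \frac{32}{33}} = - \frac{335005243}{- \frac{3598}{33}} = \left(-335005243\right) \left(- \frac{33}{3598}\right) = \frac{11055173019}{3598}$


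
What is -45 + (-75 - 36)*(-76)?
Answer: 8391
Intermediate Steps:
-45 + (-75 - 36)*(-76) = -45 - 111*(-76) = -45 + 8436 = 8391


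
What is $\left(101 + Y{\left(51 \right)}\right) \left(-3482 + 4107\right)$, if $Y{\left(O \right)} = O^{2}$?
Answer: $1688750$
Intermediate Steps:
$\left(101 + Y{\left(51 \right)}\right) \left(-3482 + 4107\right) = \left(101 + 51^{2}\right) \left(-3482 + 4107\right) = \left(101 + 2601\right) 625 = 2702 \cdot 625 = 1688750$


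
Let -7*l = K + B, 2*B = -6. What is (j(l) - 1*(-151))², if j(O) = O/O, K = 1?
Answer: 23104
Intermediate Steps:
B = -3 (B = (½)*(-6) = -3)
l = 2/7 (l = -(1 - 3)/7 = -⅐*(-2) = 2/7 ≈ 0.28571)
j(O) = 1
(j(l) - 1*(-151))² = (1 - 1*(-151))² = (1 + 151)² = 152² = 23104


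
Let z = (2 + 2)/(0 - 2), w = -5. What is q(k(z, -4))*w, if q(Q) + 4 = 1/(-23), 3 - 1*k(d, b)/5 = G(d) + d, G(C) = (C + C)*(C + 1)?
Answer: 465/23 ≈ 20.217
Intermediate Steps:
z = -2 (z = 4/(-2) = 4*(-½) = -2)
G(C) = 2*C*(1 + C) (G(C) = (2*C)*(1 + C) = 2*C*(1 + C))
k(d, b) = 15 - 5*d - 10*d*(1 + d) (k(d, b) = 15 - 5*(2*d*(1 + d) + d) = 15 - 5*(d + 2*d*(1 + d)) = 15 + (-5*d - 10*d*(1 + d)) = 15 - 5*d - 10*d*(1 + d))
q(Q) = -93/23 (q(Q) = -4 + 1/(-23) = -4 - 1/23 = -93/23)
q(k(z, -4))*w = -93/23*(-5) = 465/23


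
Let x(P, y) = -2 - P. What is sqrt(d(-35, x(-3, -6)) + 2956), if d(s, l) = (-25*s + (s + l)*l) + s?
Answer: 3*sqrt(418) ≈ 61.335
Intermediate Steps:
d(s, l) = -24*s + l*(l + s) (d(s, l) = (-25*s + (l + s)*l) + s = (-25*s + l*(l + s)) + s = -24*s + l*(l + s))
sqrt(d(-35, x(-3, -6)) + 2956) = sqrt(((-2 - 1*(-3))**2 - 24*(-35) + (-2 - 1*(-3))*(-35)) + 2956) = sqrt(((-2 + 3)**2 + 840 + (-2 + 3)*(-35)) + 2956) = sqrt((1**2 + 840 + 1*(-35)) + 2956) = sqrt((1 + 840 - 35) + 2956) = sqrt(806 + 2956) = sqrt(3762) = 3*sqrt(418)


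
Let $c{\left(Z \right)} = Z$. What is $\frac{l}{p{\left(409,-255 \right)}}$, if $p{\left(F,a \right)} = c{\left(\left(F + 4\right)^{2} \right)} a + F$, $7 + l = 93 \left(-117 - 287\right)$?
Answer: $\frac{37579}{43494686} \approx 0.00086399$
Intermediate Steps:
$l = -37579$ ($l = -7 + 93 \left(-117 - 287\right) = -7 + 93 \left(-404\right) = -7 - 37572 = -37579$)
$p{\left(F,a \right)} = F + a \left(4 + F\right)^{2}$ ($p{\left(F,a \right)} = \left(F + 4\right)^{2} a + F = \left(4 + F\right)^{2} a + F = a \left(4 + F\right)^{2} + F = F + a \left(4 + F\right)^{2}$)
$\frac{l}{p{\left(409,-255 \right)}} = - \frac{37579}{409 - 255 \left(4 + 409\right)^{2}} = - \frac{37579}{409 - 255 \cdot 413^{2}} = - \frac{37579}{409 - 43495095} = - \frac{37579}{-43494686} = \left(-37579\right) \left(- \frac{1}{43494686}\right) = \frac{37579}{43494686}$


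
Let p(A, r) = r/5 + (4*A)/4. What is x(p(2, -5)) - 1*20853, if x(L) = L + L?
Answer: -20851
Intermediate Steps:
p(A, r) = A + r/5 (p(A, r) = r*(⅕) + (4*A)*(¼) = r/5 + A = A + r/5)
x(L) = 2*L
x(p(2, -5)) - 1*20853 = 2*(2 + (⅕)*(-5)) - 1*20853 = 2*(2 - 1) - 20853 = 2*1 - 20853 = 2 - 20853 = -20851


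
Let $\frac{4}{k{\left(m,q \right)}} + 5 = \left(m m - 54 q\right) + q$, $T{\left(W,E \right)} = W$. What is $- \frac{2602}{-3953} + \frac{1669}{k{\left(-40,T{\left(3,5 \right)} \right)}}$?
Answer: $\frac{2368525565}{3953} \approx 5.9917 \cdot 10^{5}$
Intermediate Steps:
$k{\left(m,q \right)} = \frac{4}{-5 + m^{2} - 53 q}$ ($k{\left(m,q \right)} = \frac{4}{-5 + \left(\left(m m - 54 q\right) + q\right)} = \frac{4}{-5 + \left(\left(m^{2} - 54 q\right) + q\right)} = \frac{4}{-5 + \left(m^{2} - 53 q\right)} = \frac{4}{-5 + m^{2} - 53 q}$)
$- \frac{2602}{-3953} + \frac{1669}{k{\left(-40,T{\left(3,5 \right)} \right)}} = - \frac{2602}{-3953} + \frac{1669}{\left(-4\right) \frac{1}{5 - \left(-40\right)^{2} + 53 \cdot 3}} = \left(-2602\right) \left(- \frac{1}{3953}\right) + \frac{1669}{\left(-4\right) \frac{1}{5 - 1600 + 159}} = \frac{2602}{3953} + \frac{1669}{\left(-4\right) \frac{1}{5 - 1600 + 159}} = \frac{2602}{3953} + \frac{1669}{\left(-4\right) \frac{1}{-1436}} = \frac{2602}{3953} + \frac{1669}{\left(-4\right) \left(- \frac{1}{1436}\right)} = \frac{2602}{3953} + 1669 \frac{1}{\frac{1}{359}} = \frac{2602}{3953} + 1669 \cdot 359 = \frac{2602}{3953} + 599171 = \frac{2368525565}{3953}$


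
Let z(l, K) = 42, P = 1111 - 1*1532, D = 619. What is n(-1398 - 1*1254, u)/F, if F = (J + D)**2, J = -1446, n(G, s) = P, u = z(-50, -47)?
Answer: -421/683929 ≈ -0.00061556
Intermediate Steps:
P = -421 (P = 1111 - 1532 = -421)
u = 42
n(G, s) = -421
F = 683929 (F = (-1446 + 619)**2 = (-827)**2 = 683929)
n(-1398 - 1*1254, u)/F = -421/683929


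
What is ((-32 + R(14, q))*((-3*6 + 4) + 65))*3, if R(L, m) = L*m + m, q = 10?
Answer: 18054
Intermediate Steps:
R(L, m) = m + L*m
((-32 + R(14, q))*((-3*6 + 4) + 65))*3 = ((-32 + 10*(1 + 14))*((-3*6 + 4) + 65))*3 = ((-32 + 10*15)*((-18 + 4) + 65))*3 = ((-32 + 150)*(-14 + 65))*3 = (118*51)*3 = 6018*3 = 18054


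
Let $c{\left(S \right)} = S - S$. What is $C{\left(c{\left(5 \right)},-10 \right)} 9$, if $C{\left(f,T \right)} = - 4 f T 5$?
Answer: $0$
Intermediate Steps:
$c{\left(S \right)} = 0$
$C{\left(f,T \right)} = - 20 T f$ ($C{\left(f,T \right)} = - 4 f 5 T = - 20 T f$)
$C{\left(c{\left(5 \right)},-10 \right)} 9 = \left(-20\right) \left(-10\right) 0 \cdot 9 = 0 \cdot 9 = 0$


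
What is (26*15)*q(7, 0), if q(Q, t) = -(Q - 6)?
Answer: -390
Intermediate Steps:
q(Q, t) = 6 - Q (q(Q, t) = -(-6 + Q) = 6 - Q)
(26*15)*q(7, 0) = (26*15)*(6 - 1*7) = 390*(6 - 7) = 390*(-1) = -390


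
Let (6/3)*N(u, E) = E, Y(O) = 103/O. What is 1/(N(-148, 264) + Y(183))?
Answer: 183/24259 ≈ 0.0075436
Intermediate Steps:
N(u, E) = E/2
1/(N(-148, 264) + Y(183)) = 1/((½)*264 + 103/183) = 1/(132 + 103*(1/183)) = 1/(132 + 103/183) = 1/(24259/183) = 183/24259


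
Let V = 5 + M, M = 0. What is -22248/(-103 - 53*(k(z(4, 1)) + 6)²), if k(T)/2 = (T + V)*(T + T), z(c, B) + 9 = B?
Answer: 22248/551515 ≈ 0.040340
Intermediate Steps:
z(c, B) = -9 + B
V = 5 (V = 5 + 0 = 5)
k(T) = 4*T*(5 + T) (k(T) = 2*((T + 5)*(T + T)) = 2*((5 + T)*(2*T)) = 2*(2*T*(5 + T)) = 4*T*(5 + T))
-22248/(-103 - 53*(k(z(4, 1)) + 6)²) = -22248/(-103 - 53*(4*(-9 + 1)*(5 + (-9 + 1)) + 6)²) = -22248/(-103 - 53*(4*(-8)*(5 - 8) + 6)²) = -22248/(-103 - 53*(4*(-8)*(-3) + 6)²) = -22248/(-103 - 53*(96 + 6)²) = -22248/(-103 - 53*102²) = -22248/(-103 - 53*10404) = -22248/(-103 - 551412) = -22248/(-551515) = -22248*(-1/551515) = 22248/551515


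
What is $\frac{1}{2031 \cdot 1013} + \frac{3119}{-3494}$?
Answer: $- \frac{6417036463}{7188566082} \approx -0.89267$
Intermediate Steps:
$\frac{1}{2031 \cdot 1013} + \frac{3119}{-3494} = \frac{1}{2031} \cdot \frac{1}{1013} + 3119 \left(- \frac{1}{3494}\right) = \frac{1}{2057403} - \frac{3119}{3494} = - \frac{6417036463}{7188566082}$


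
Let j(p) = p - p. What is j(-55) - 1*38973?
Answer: -38973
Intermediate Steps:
j(p) = 0
j(-55) - 1*38973 = 0 - 1*38973 = 0 - 38973 = -38973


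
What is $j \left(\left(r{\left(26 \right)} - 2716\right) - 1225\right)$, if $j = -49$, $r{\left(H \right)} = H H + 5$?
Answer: $159740$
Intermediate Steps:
$r{\left(H \right)} = 5 + H^{2}$ ($r{\left(H \right)} = H^{2} + 5 = 5 + H^{2}$)
$j \left(\left(r{\left(26 \right)} - 2716\right) - 1225\right) = - 49 \left(\left(\left(5 + 26^{2}\right) - 2716\right) - 1225\right) = - 49 \left(\left(\left(5 + 676\right) - 2716\right) - 1225\right) = - 49 \left(\left(681 - 2716\right) - 1225\right) = - 49 \left(-2035 - 1225\right) = \left(-49\right) \left(-3260\right) = 159740$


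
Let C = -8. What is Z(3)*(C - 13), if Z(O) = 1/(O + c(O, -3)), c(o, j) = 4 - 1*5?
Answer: -21/2 ≈ -10.500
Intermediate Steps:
c(o, j) = -1 (c(o, j) = 4 - 5 = -1)
Z(O) = 1/(-1 + O) (Z(O) = 1/(O - 1) = 1/(-1 + O))
Z(3)*(C - 13) = (-8 - 13)/(-1 + 3) = -21/2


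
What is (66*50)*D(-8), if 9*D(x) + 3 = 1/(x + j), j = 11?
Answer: -8800/9 ≈ -977.78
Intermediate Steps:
D(x) = -1/3 + 1/(9*(11 + x)) (D(x) = -1/3 + 1/(9*(x + 11)) = -1/3 + 1/(9*(11 + x)))
(66*50)*D(-8) = (66*50)*((-32 - 3*(-8))/(9*(11 - 8))) = 3300*((1/9)*(-32 + 24)/3) = 3300*((1/9)*(1/3)*(-8)) = 3300*(-8/27) = -8800/9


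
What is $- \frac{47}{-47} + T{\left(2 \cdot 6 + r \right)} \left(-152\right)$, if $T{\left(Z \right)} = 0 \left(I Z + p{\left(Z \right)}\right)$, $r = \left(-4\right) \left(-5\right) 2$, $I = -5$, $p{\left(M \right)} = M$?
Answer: $1$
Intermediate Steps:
$r = 40$ ($r = 20 \cdot 2 = 40$)
$T{\left(Z \right)} = 0$ ($T{\left(Z \right)} = 0 \left(- 5 Z + Z\right) = 0 \left(- 4 Z\right) = 0$)
$- \frac{47}{-47} + T{\left(2 \cdot 6 + r \right)} \left(-152\right) = - \frac{47}{-47} + 0 \left(-152\right) = \left(-47\right) \left(- \frac{1}{47}\right) + 0 = 1 + 0 = 1$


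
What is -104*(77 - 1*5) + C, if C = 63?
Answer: -7425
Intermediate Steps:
-104*(77 - 1*5) + C = -104*(77 - 1*5) + 63 = -104*(77 - 5) + 63 = -104*72 + 63 = -7488 + 63 = -7425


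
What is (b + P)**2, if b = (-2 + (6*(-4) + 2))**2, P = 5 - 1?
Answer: 336400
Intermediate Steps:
P = 4
b = 576 (b = (-2 + (-24 + 2))**2 = (-2 - 22)**2 = (-24)**2 = 576)
(b + P)**2 = (576 + 4)**2 = 580**2 = 336400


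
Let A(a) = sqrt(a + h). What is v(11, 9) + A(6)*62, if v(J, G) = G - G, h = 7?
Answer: 62*sqrt(13) ≈ 223.54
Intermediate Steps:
v(J, G) = 0
A(a) = sqrt(7 + a) (A(a) = sqrt(a + 7) = sqrt(7 + a))
v(11, 9) + A(6)*62 = 0 + sqrt(7 + 6)*62 = 0 + sqrt(13)*62 = 0 + 62*sqrt(13) = 62*sqrt(13)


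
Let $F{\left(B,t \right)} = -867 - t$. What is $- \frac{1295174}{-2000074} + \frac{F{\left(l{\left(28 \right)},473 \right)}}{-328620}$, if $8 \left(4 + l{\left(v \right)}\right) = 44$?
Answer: $\frac{10707504476}{16431607947} \approx 0.65164$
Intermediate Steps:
$l{\left(v \right)} = \frac{3}{2}$ ($l{\left(v \right)} = -4 + \frac{1}{8} \cdot 44 = -4 + \frac{11}{2} = \frac{3}{2}$)
$- \frac{1295174}{-2000074} + \frac{F{\left(l{\left(28 \right)},473 \right)}}{-328620} = - \frac{1295174}{-2000074} + \frac{-867 - 473}{-328620} = \left(-1295174\right) \left(- \frac{1}{2000074}\right) + \left(-867 - 473\right) \left(- \frac{1}{328620}\right) = \frac{647587}{1000037} - - \frac{67}{16431} = \frac{647587}{1000037} + \frac{67}{16431} = \frac{10707504476}{16431607947}$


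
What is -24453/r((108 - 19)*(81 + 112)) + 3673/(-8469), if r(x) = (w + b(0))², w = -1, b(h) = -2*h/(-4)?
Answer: -207096130/8469 ≈ -24453.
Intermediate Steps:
b(h) = h/2 (b(h) = -2*h*(-¼) = h/2)
r(x) = 1 (r(x) = (-1 + (½)*0)² = (-1 + 0)² = (-1)² = 1)
-24453/r((108 - 19)*(81 + 112)) + 3673/(-8469) = -24453/1 + 3673/(-8469) = -24453*1 + 3673*(-1/8469) = -24453 - 3673/8469 = -207096130/8469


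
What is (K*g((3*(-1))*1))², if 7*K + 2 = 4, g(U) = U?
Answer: 36/49 ≈ 0.73469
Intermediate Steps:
K = 2/7 (K = -2/7 + (⅐)*4 = -2/7 + 4/7 = 2/7 ≈ 0.28571)
(K*g((3*(-1))*1))² = (2*((3*(-1))*1)/7)² = (2*(-3*1)/7)² = ((2/7)*(-3))² = (-6/7)² = 36/49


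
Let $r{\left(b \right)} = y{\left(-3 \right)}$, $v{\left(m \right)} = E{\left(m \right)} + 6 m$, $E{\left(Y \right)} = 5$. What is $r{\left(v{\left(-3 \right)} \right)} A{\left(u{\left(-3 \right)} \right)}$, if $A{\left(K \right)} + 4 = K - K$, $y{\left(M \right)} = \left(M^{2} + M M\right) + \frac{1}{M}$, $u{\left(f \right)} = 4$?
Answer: $- \frac{212}{3} \approx -70.667$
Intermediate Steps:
$v{\left(m \right)} = 5 + 6 m$
$y{\left(M \right)} = \frac{1}{M} + 2 M^{2}$ ($y{\left(M \right)} = \left(M^{2} + M^{2}\right) + \frac{1}{M} = 2 M^{2} + \frac{1}{M} = \frac{1}{M} + 2 M^{2}$)
$r{\left(b \right)} = \frac{53}{3}$ ($r{\left(b \right)} = \frac{1 + 2 \left(-3\right)^{3}}{-3} = - \frac{1 + 2 \left(-27\right)}{3} = - \frac{1 - 54}{3} = \left(- \frac{1}{3}\right) \left(-53\right) = \frac{53}{3}$)
$A{\left(K \right)} = -4$ ($A{\left(K \right)} = -4 + \left(K - K\right) = -4 + 0 = -4$)
$r{\left(v{\left(-3 \right)} \right)} A{\left(u{\left(-3 \right)} \right)} = \frac{53}{3} \left(-4\right) = - \frac{212}{3}$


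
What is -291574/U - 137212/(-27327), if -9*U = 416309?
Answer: 6780693410/598761897 ≈ 11.325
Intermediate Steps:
U = -416309/9 (U = -1/9*416309 = -416309/9 ≈ -46257.)
-291574/U - 137212/(-27327) = -291574/(-416309/9) - 137212/(-27327) = -291574*(-9/416309) - 137212*(-1/27327) = 138114/21911 + 137212/27327 = 6780693410/598761897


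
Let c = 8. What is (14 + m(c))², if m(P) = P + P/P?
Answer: 529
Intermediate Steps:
m(P) = 1 + P (m(P) = P + 1 = 1 + P)
(14 + m(c))² = (14 + (1 + 8))² = (14 + 9)² = 23² = 529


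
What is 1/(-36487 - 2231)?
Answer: -1/38718 ≈ -2.5828e-5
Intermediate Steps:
1/(-36487 - 2231) = 1/(-38718) = -1/38718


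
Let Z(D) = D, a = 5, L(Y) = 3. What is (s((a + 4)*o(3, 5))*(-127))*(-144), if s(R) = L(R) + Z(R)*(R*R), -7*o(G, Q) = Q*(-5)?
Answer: 208330568352/343 ≈ 6.0738e+8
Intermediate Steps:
o(G, Q) = 5*Q/7 (o(G, Q) = -Q*(-5)/7 = -(-5)*Q/7 = 5*Q/7)
s(R) = 3 + R³ (s(R) = 3 + R*(R*R) = 3 + R*R² = 3 + R³)
(s((a + 4)*o(3, 5))*(-127))*(-144) = ((3 + ((5 + 4)*((5/7)*5))³)*(-127))*(-144) = ((3 + (9*(25/7))³)*(-127))*(-144) = ((3 + (225/7)³)*(-127))*(-144) = ((3 + 11390625/343)*(-127))*(-144) = ((11391654/343)*(-127))*(-144) = -1446740058/343*(-144) = 208330568352/343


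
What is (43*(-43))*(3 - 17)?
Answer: 25886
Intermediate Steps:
(43*(-43))*(3 - 17) = -1849*(-14) = 25886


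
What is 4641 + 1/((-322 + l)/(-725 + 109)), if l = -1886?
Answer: 1280993/276 ≈ 4641.3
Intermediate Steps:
4641 + 1/((-322 + l)/(-725 + 109)) = 4641 + 1/((-322 - 1886)/(-725 + 109)) = 4641 + 1/(-2208/(-616)) = 4641 + 1/(-2208*(-1/616)) = 4641 + 1/(276/77) = 4641 + 77/276 = 1280993/276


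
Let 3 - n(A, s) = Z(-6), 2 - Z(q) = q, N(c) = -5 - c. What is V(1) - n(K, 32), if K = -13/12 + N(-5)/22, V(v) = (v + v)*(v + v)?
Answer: 9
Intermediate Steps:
V(v) = 4*v² (V(v) = (2*v)*(2*v) = 4*v²)
K = -13/12 (K = -13/12 + (-5 - 1*(-5))/22 = -13*1/12 + (-5 + 5)*(1/22) = -13/12 + 0*(1/22) = -13/12 + 0 = -13/12 ≈ -1.0833)
Z(q) = 2 - q
n(A, s) = -5 (n(A, s) = 3 - (2 - 1*(-6)) = 3 - (2 + 6) = 3 - 1*8 = 3 - 8 = -5)
V(1) - n(K, 32) = 4*1² - 1*(-5) = 4*1 + 5 = 4 + 5 = 9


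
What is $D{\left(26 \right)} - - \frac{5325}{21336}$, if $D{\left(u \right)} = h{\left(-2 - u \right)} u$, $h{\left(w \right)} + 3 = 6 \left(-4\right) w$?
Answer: $\frac{123707903}{7112} \approx 17394.0$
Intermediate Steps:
$h{\left(w \right)} = -3 - 24 w$ ($h{\left(w \right)} = -3 + 6 \left(-4\right) w = -3 - 24 w$)
$D{\left(u \right)} = u \left(45 + 24 u\right)$ ($D{\left(u \right)} = \left(-3 - 24 \left(-2 - u\right)\right) u = \left(-3 + \left(48 + 24 u\right)\right) u = \left(45 + 24 u\right) u = u \left(45 + 24 u\right)$)
$D{\left(26 \right)} - - \frac{5325}{21336} = 3 \cdot 26 \left(15 + 8 \cdot 26\right) - - \frac{5325}{21336} = 3 \cdot 26 \left(15 + 208\right) - \left(-5325\right) \frac{1}{21336} = 3 \cdot 26 \cdot 223 - - \frac{1775}{7112} = 17394 + \frac{1775}{7112} = \frac{123707903}{7112}$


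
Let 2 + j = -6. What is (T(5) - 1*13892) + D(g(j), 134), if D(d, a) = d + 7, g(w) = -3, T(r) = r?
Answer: -13883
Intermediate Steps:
j = -8 (j = -2 - 6 = -8)
D(d, a) = 7 + d
(T(5) - 1*13892) + D(g(j), 134) = (5 - 1*13892) + (7 - 3) = (5 - 13892) + 4 = -13887 + 4 = -13883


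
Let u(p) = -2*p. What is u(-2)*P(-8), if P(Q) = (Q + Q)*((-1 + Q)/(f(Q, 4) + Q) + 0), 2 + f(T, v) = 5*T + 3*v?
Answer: -288/19 ≈ -15.158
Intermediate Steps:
f(T, v) = -2 + 3*v + 5*T (f(T, v) = -2 + (5*T + 3*v) = -2 + (3*v + 5*T) = -2 + 3*v + 5*T)
P(Q) = 2*Q*(-1 + Q)/(10 + 6*Q) (P(Q) = (Q + Q)*((-1 + Q)/((-2 + 3*4 + 5*Q) + Q) + 0) = (2*Q)*((-1 + Q)/((-2 + 12 + 5*Q) + Q) + 0) = (2*Q)*((-1 + Q)/((10 + 5*Q) + Q) + 0) = (2*Q)*((-1 + Q)/(10 + 6*Q) + 0) = (2*Q)*((-1 + Q)/(10 + 6*Q)) = 2*Q*(-1 + Q)/(10 + 6*Q))
u(-2)*P(-8) = (-2*(-2))*(-8*(-1 - 8)/(5 + 3*(-8))) = 4*(-8*(-9)/(5 - 24)) = 4*(-8*(-9)/(-19)) = 4*(-8*(-1/19)*(-9)) = 4*(-72/19) = -288/19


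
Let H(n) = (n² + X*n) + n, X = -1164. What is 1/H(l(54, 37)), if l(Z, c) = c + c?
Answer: -1/80586 ≈ -1.2409e-5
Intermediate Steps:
l(Z, c) = 2*c
H(n) = n² - 1163*n (H(n) = (n² - 1164*n) + n = n² - 1163*n)
1/H(l(54, 37)) = 1/((2*37)*(-1163 + 2*37)) = 1/(74*(-1163 + 74)) = 1/(74*(-1089)) = 1/(-80586) = -1/80586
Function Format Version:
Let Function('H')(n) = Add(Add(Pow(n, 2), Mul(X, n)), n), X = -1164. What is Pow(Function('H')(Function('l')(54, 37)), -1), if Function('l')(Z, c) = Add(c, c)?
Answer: Rational(-1, 80586) ≈ -1.2409e-5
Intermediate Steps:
Function('l')(Z, c) = Mul(2, c)
Function('H')(n) = Add(Pow(n, 2), Mul(-1163, n)) (Function('H')(n) = Add(Add(Pow(n, 2), Mul(-1164, n)), n) = Add(Pow(n, 2), Mul(-1163, n)))
Pow(Function('H')(Function('l')(54, 37)), -1) = Pow(Mul(Mul(2, 37), Add(-1163, Mul(2, 37))), -1) = Pow(Mul(74, Add(-1163, 74)), -1) = Pow(Mul(74, -1089), -1) = Pow(-80586, -1) = Rational(-1, 80586)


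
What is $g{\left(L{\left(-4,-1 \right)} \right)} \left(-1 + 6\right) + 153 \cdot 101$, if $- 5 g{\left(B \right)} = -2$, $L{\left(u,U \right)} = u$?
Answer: $15455$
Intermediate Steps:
$g{\left(B \right)} = \frac{2}{5}$ ($g{\left(B \right)} = \left(- \frac{1}{5}\right) \left(-2\right) = \frac{2}{5}$)
$g{\left(L{\left(-4,-1 \right)} \right)} \left(-1 + 6\right) + 153 \cdot 101 = \frac{2 \left(-1 + 6\right)}{5} + 153 \cdot 101 = \frac{2}{5} \cdot 5 + 15453 = 2 + 15453 = 15455$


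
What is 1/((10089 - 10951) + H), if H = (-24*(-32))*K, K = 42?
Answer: 1/31394 ≈ 3.1853e-5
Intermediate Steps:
H = 32256 (H = -24*(-32)*42 = 768*42 = 32256)
1/((10089 - 10951) + H) = 1/((10089 - 10951) + 32256) = 1/(-862 + 32256) = 1/31394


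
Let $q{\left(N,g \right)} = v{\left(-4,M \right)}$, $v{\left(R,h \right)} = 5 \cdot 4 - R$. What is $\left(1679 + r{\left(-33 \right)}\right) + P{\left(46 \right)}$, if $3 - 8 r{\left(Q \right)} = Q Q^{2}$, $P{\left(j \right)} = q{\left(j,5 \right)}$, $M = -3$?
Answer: $\frac{12391}{2} \approx 6195.5$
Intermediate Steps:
$v{\left(R,h \right)} = 20 - R$
$q{\left(N,g \right)} = 24$ ($q{\left(N,g \right)} = 20 - -4 = 20 + 4 = 24$)
$P{\left(j \right)} = 24$
$r{\left(Q \right)} = \frac{3}{8} - \frac{Q^{3}}{8}$ ($r{\left(Q \right)} = \frac{3}{8} - \frac{Q Q^{2}}{8} = \frac{3}{8} - \frac{Q^{3}}{8}$)
$\left(1679 + r{\left(-33 \right)}\right) + P{\left(46 \right)} = \left(1679 - \left(- \frac{3}{8} + \frac{\left(-33\right)^{3}}{8}\right)\right) + 24 = \left(1679 + \left(\frac{3}{8} - - \frac{35937}{8}\right)\right) + 24 = \left(1679 + \left(\frac{3}{8} + \frac{35937}{8}\right)\right) + 24 = \left(1679 + \frac{8985}{2}\right) + 24 = \frac{12343}{2} + 24 = \frac{12391}{2}$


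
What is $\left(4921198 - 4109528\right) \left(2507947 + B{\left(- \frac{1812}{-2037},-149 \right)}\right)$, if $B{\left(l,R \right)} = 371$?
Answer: $2035926471060$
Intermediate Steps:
$\left(4921198 - 4109528\right) \left(2507947 + B{\left(- \frac{1812}{-2037},-149 \right)}\right) = \left(4921198 - 4109528\right) \left(2507947 + 371\right) = 811670 \cdot 2508318 = 2035926471060$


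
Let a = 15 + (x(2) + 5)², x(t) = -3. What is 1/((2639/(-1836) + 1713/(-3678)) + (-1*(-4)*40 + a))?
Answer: 1125468/199316887 ≈ 0.0056466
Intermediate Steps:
a = 19 (a = 15 + (-3 + 5)² = 15 + 2² = 15 + 4 = 19)
1/((2639/(-1836) + 1713/(-3678)) + (-1*(-4)*40 + a)) = 1/((2639/(-1836) + 1713/(-3678)) + (-1*(-4)*40 + 19)) = 1/((2639*(-1/1836) + 1713*(-1/3678)) + (4*40 + 19)) = 1/((-2639/1836 - 571/1226) + (160 + 19)) = 1/(-2141885/1125468 + 179) = 1/(199316887/1125468) = 1125468/199316887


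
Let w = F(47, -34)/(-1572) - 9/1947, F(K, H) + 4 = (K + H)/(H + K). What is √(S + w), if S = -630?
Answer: I*√18215218982257/170038 ≈ 25.1*I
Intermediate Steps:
F(K, H) = -3 (F(K, H) = -4 + (K + H)/(H + K) = -4 + (H + K)/(H + K) = -4 + 1 = -3)
w = -923/340076 (w = -3/(-1572) - 9/1947 = -3*(-1/1572) - 9*1/1947 = 1/524 - 3/649 = -923/340076 ≈ -0.0027141)
√(S + w) = √(-630 - 923/340076) = √(-214248803/340076) = I*√18215218982257/170038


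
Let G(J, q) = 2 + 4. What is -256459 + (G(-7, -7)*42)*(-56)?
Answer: -270571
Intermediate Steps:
G(J, q) = 6
-256459 + (G(-7, -7)*42)*(-56) = -256459 + (6*42)*(-56) = -256459 + 252*(-56) = -256459 - 14112 = -270571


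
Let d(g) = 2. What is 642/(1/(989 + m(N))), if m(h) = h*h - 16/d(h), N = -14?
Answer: 755634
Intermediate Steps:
m(h) = -8 + h² (m(h) = h*h - 16/2 = h² - 16*½ = h² - 8 = -8 + h²)
642/(1/(989 + m(N))) = 642/(1/(989 + (-8 + (-14)²))) = 642/(1/(989 + (-8 + 196))) = 642/(1/(989 + 188)) = 642/(1/1177) = 642*1177 = 755634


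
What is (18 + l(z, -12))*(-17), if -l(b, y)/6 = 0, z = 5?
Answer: -306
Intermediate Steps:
l(b, y) = 0 (l(b, y) = -6*0 = 0)
(18 + l(z, -12))*(-17) = (18 + 0)*(-17) = 18*(-17) = -306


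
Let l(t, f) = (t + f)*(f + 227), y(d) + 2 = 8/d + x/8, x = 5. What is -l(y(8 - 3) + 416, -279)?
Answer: 71357/10 ≈ 7135.7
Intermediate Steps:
y(d) = -11/8 + 8/d (y(d) = -2 + (8/d + 5/8) = -2 + (5/8 + 8/d) = -11/8 + 8/d)
l(t, f) = (227 + f)*(f + t) (l(t, f) = (f + t)*(227 + f) = (227 + f)*(f + t))
-l(y(8 - 3) + 416, -279) = -((-279)**2 + 227*(-279) + 227*((-11/8 + 8/(8 - 3)) + 416) - 279*((-11/8 + 8/(8 - 3)) + 416)) = -(77841 - 63333 + 227*((-11/8 + 8/5) + 416) - 279*((-11/8 + 8/5) + 416)) = -(77841 - 63333 + 227*(9/40 + 416) - 279*(9/40 + 416)) = -(77841 - 63333 + 227*(16649/40) - 279*16649/40) = -(77841 - 63333 + 3779323/40 - 4645071/40) = -1*(-71357/10) = 71357/10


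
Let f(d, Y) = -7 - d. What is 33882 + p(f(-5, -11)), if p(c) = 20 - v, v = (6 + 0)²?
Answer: 33866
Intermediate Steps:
v = 36 (v = 6² = 36)
p(c) = -16 (p(c) = 20 - 1*36 = 20 - 36 = -16)
33882 + p(f(-5, -11)) = 33882 - 16 = 33866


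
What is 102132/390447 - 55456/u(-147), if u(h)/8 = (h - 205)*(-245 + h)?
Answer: 316277869/1496539968 ≈ 0.21134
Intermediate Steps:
u(h) = 8*(-245 + h)*(-205 + h) (u(h) = 8*((h - 205)*(-245 + h)) = 8*((-205 + h)*(-245 + h)) = 8*((-245 + h)*(-205 + h)) = 8*(-245 + h)*(-205 + h))
102132/390447 - 55456/u(-147) = 102132/390447 - 55456/(401800 - 3600*(-147) + 8*(-147)²) = 102132*(1/390447) - 55456/(401800 + 529200 + 8*21609) = 11348/43383 - 55456/(401800 + 529200 + 172872) = 11348/43383 - 55456/1103872 = 11348/43383 - 55456*1/1103872 = 11348/43383 - 1733/34496 = 316277869/1496539968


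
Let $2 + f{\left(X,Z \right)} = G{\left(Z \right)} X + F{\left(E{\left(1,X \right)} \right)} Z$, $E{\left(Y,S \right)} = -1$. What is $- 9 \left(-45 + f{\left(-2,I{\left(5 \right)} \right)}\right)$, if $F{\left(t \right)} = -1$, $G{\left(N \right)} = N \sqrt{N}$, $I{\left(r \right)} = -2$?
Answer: $405 - 36 i \sqrt{2} \approx 405.0 - 50.912 i$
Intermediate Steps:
$G{\left(N \right)} = N^{\frac{3}{2}}$
$f{\left(X,Z \right)} = -2 - Z + X Z^{\frac{3}{2}}$ ($f{\left(X,Z \right)} = -2 + \left(Z^{\frac{3}{2}} X - Z\right) = -2 + \left(X Z^{\frac{3}{2}} - Z\right) = -2 + \left(- Z + X Z^{\frac{3}{2}}\right) = -2 - Z + X Z^{\frac{3}{2}}$)
$- 9 \left(-45 + f{\left(-2,I{\left(5 \right)} \right)}\right) = - 9 \left(-45 - - 4 i \sqrt{2}\right) = - 9 \left(-45 - 2 \left(-2\right) i \sqrt{2}\right) = - 9 \left(-45 + \left(-2 + 2 + 4 i \sqrt{2}\right)\right) = - 9 \left(-45 + 4 i \sqrt{2}\right) = 405 - 36 i \sqrt{2}$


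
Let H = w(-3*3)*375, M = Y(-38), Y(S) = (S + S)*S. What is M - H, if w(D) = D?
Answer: 6263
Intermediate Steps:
Y(S) = 2*S² (Y(S) = (2*S)*S = 2*S²)
M = 2888 (M = 2*(-38)² = 2*1444 = 2888)
H = -3375 (H = -3*3*375 = -9*375 = -3375)
M - H = 2888 - 1*(-3375) = 2888 + 3375 = 6263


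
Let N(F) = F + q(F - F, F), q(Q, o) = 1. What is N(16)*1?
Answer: 17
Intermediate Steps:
N(F) = 1 + F (N(F) = F + 1 = 1 + F)
N(16)*1 = (1 + 16)*1 = 17*1 = 17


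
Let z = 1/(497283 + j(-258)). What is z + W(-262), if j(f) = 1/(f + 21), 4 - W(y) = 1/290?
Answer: 6829762693/1708913015 ≈ 3.9966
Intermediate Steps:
W(y) = 1159/290 (W(y) = 4 - 1/290 = 1159/290)
j(f) = 1/(21 + f)
z = 237/117856070 (z = 1/(497283 + 1/(21 - 258)) = 1/(497283 + 1/(-237)) = 1/(497283 - 1/237) = 1/(117856070/237) = 237/117856070 ≈ 2.0109e-6)
z + W(-262) = 237/117856070 + 1159/290 = 6829762693/1708913015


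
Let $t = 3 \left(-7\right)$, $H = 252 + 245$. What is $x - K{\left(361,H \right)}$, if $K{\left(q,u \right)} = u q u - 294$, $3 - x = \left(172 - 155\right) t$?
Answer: $-89169595$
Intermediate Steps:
$H = 497$
$t = -21$
$x = 360$ ($x = 3 - \left(172 - 155\right) \left(-21\right) = 3 - 17 \left(-21\right) = 3 - -357 = 3 + 357 = 360$)
$K{\left(q,u \right)} = -294 + q u^{2}$ ($K{\left(q,u \right)} = q u u - 294 = q u^{2} - 294 = -294 + q u^{2}$)
$x - K{\left(361,H \right)} = 360 - \left(-294 + 361 \cdot 497^{2}\right) = 360 - \left(-294 + 361 \cdot 247009\right) = 360 - \left(-294 + 89170249\right) = 360 - 89169955 = -89169595$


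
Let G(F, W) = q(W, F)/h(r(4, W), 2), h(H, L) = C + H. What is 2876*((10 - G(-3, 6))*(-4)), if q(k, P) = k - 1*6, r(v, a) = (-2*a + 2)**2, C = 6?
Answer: -115040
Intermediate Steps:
r(v, a) = (2 - 2*a)**2
h(H, L) = 6 + H
q(k, P) = -6 + k (q(k, P) = k - 6 = -6 + k)
G(F, W) = (-6 + W)/(6 + 4*(-1 + W)**2)
2876*((10 - G(-3, 6))*(-4)) = 2876*((10 - (-6 + 6)/(2*(3 + 2*(-1 + 6)**2)))*(-4)) = 2876*((10 - 0/(2*(3 + 2*5**2)))*(-4)) = 2876*((10 - 0/(2*(3 + 2*25)))*(-4)) = 2876*((10 - 0/(2*(3 + 50)))*(-4)) = 2876*((10 - 0/(2*53))*(-4)) = 2876*((10 - 1*0)*(-4)) = 2876*((10 + 0)*(-4)) = 2876*(10*(-4)) = 2876*(-40) = -115040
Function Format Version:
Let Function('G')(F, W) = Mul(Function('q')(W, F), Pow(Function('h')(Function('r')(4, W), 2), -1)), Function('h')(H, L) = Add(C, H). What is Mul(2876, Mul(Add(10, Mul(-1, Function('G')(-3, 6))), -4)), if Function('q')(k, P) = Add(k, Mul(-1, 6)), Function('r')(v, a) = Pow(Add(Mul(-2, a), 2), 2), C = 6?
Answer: -115040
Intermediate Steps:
Function('r')(v, a) = Pow(Add(2, Mul(-2, a)), 2)
Function('h')(H, L) = Add(6, H)
Function('q')(k, P) = Add(-6, k) (Function('q')(k, P) = Add(k, -6) = Add(-6, k))
Function('G')(F, W) = Mul(Pow(Add(6, Mul(4, Pow(Add(-1, W), 2))), -1), Add(-6, W)) (Function('G')(F, W) = Mul(Add(-6, W), Pow(Add(6, Mul(4, Pow(Add(-1, W), 2))), -1)) = Mul(Pow(Add(6, Mul(4, Pow(Add(-1, W), 2))), -1), Add(-6, W)))
Mul(2876, Mul(Add(10, Mul(-1, Function('G')(-3, 6))), -4)) = Mul(2876, Mul(Add(10, Mul(-1, Mul(Rational(1, 2), Pow(Add(3, Mul(2, Pow(Add(-1, 6), 2))), -1), Add(-6, 6)))), -4)) = Mul(2876, Mul(Add(10, Mul(-1, Mul(Rational(1, 2), Pow(Add(3, Mul(2, Pow(5, 2))), -1), 0))), -4)) = Mul(2876, Mul(Add(10, Mul(-1, Mul(Rational(1, 2), Pow(Add(3, Mul(2, 25)), -1), 0))), -4)) = Mul(2876, Mul(Add(10, Mul(-1, Mul(Rational(1, 2), Pow(Add(3, 50), -1), 0))), -4)) = Mul(2876, Mul(Add(10, Mul(-1, Mul(Rational(1, 2), Pow(53, -1), 0))), -4)) = Mul(2876, Mul(Add(10, Mul(-1, Mul(Rational(1, 2), Rational(1, 53), 0))), -4)) = Mul(2876, Mul(Add(10, Mul(-1, 0)), -4)) = Mul(2876, Mul(Add(10, 0), -4)) = Mul(2876, Mul(10, -4)) = Mul(2876, -40) = -115040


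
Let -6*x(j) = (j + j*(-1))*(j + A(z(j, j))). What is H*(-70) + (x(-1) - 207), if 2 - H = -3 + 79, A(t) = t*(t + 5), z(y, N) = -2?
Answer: 4973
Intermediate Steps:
A(t) = t*(5 + t)
H = -74 (H = 2 - (-3 + 79) = 2 - 1*76 = 2 - 76 = -74)
x(j) = 0 (x(j) = -(j + j*(-1))*(j - 2*(5 - 2))/6 = -(j - j)*(j - 2*3)/6 = -0*(j - 6) = -0*(-6 + j) = -1/6*0 = 0)
H*(-70) + (x(-1) - 207) = -74*(-70) + (0 - 207) = 5180 - 207 = 4973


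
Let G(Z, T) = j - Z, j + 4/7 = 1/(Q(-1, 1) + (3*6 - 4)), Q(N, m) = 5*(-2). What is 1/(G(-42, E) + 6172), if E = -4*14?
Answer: 28/173983 ≈ 0.00016094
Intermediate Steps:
E = -56
Q(N, m) = -10
j = -9/28 (j = -4/7 + 1/(-10 + (3*6 - 4)) = -4/7 + 1/(-10 + (18 - 4)) = -4/7 + 1/(-10 + 14) = -4/7 + 1/4 = -9/28 ≈ -0.32143)
G(Z, T) = -9/28 - Z
1/(G(-42, E) + 6172) = 1/((-9/28 - 1*(-42)) + 6172) = 1/((-9/28 + 42) + 6172) = 1/(1167/28 + 6172) = 1/(173983/28) = 28/173983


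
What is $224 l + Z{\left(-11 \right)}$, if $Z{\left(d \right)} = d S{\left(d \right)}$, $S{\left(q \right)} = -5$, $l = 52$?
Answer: $11703$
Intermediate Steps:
$Z{\left(d \right)} = - 5 d$ ($Z{\left(d \right)} = d \left(-5\right) = - 5 d$)
$224 l + Z{\left(-11 \right)} = 224 \cdot 52 - -55 = 11648 + 55 = 11703$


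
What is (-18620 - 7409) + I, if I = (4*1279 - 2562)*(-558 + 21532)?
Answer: 53541567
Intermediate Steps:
I = 53567596 (I = (5116 - 2562)*20974 = 2554*20974 = 53567596)
(-18620 - 7409) + I = (-18620 - 7409) + 53567596 = -26029 + 53567596 = 53541567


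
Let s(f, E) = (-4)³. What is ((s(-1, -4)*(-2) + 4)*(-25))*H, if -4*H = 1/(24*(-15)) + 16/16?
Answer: 19745/24 ≈ 822.71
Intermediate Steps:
s(f, E) = -64
H = -359/1440 (H = -(1/(24*(-15)) + 16/16)/4 = -((1/24)*(-1/15) + 16*(1/16))/4 = -(-1/360 + 1)/4 = -¼*359/360 = -359/1440 ≈ -0.24931)
((s(-1, -4)*(-2) + 4)*(-25))*H = ((-64*(-2) + 4)*(-25))*(-359/1440) = ((128 + 4)*(-25))*(-359/1440) = (132*(-25))*(-359/1440) = -3300*(-359/1440) = 19745/24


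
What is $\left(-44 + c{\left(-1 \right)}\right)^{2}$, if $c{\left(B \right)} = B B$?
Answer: $1849$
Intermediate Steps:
$c{\left(B \right)} = B^{2}$
$\left(-44 + c{\left(-1 \right)}\right)^{2} = \left(-44 + \left(-1\right)^{2}\right)^{2} = \left(-44 + 1\right)^{2} = \left(-43\right)^{2} = 1849$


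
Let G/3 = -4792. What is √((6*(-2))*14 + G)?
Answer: 12*I*√101 ≈ 120.6*I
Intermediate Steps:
G = -14376 (G = 3*(-4792) = -14376)
√((6*(-2))*14 + G) = √((6*(-2))*14 - 14376) = √(-12*14 - 14376) = √(-168 - 14376) = √(-14544) = 12*I*√101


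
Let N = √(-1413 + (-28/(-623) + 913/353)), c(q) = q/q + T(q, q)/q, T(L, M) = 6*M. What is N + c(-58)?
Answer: 7 + 4*I*√87004574699/31417 ≈ 7.0 + 37.555*I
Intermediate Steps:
c(q) = 7 (c(q) = q/q + (6*q)/q = 1 + 6 = 7)
N = 4*I*√87004574699/31417 (N = √(-1413 + (-28*(-1/623) + 913*(1/353))) = √(-1413 + (4/89 + 913/353)) = √(-1413 + 82669/31417) = √(-44309552/31417) = 4*I*√87004574699/31417 ≈ 37.555*I)
N + c(-58) = 4*I*√87004574699/31417 + 7 = 7 + 4*I*√87004574699/31417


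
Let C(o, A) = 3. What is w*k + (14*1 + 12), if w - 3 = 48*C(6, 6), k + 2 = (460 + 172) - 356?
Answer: 40304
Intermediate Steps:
k = 274 (k = -2 + ((460 + 172) - 356) = -2 + (632 - 356) = -2 + 276 = 274)
w = 147 (w = 3 + 48*3 = 3 + 144 = 147)
w*k + (14*1 + 12) = 147*274 + (14*1 + 12) = 40278 + (14 + 12) = 40278 + 26 = 40304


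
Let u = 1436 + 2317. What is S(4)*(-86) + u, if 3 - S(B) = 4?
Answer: 3839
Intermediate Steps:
u = 3753
S(B) = -1 (S(B) = 3 - 1*4 = 3 - 4 = -1)
S(4)*(-86) + u = -1*(-86) + 3753 = 86 + 3753 = 3839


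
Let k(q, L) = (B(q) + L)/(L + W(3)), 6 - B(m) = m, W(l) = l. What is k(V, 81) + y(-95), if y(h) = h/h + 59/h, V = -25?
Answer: 488/285 ≈ 1.7123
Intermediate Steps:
B(m) = 6 - m
k(q, L) = (6 + L - q)/(3 + L) (k(q, L) = ((6 - q) + L)/(L + 3) = (6 + L - q)/(3 + L))
y(h) = 1 + 59/h
k(V, 81) + y(-95) = (6 + 81 - 1*(-25))/(3 + 81) + (59 - 95)/(-95) = (6 + 81 + 25)/84 - 1/95*(-36) = (1/84)*112 + 36/95 = 4/3 + 36/95 = 488/285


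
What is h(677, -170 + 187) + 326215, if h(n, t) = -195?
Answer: 326020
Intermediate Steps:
h(677, -170 + 187) + 326215 = -195 + 326215 = 326020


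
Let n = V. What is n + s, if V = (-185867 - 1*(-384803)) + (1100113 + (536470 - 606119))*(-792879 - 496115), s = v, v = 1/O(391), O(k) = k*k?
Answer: -203065979140840679/152881 ≈ -1.3283e+12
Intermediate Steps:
O(k) = k²
v = 1/152881 (v = 1/(391²) = 1/152881 ≈ 6.5410e-6)
s = 1/152881 ≈ 6.5410e-6
V = -1328261714280 (V = (-185867 + 384803) + (1100113 - 69649)*(-1288994) = 198936 + 1030464*(-1288994) = 198936 - 1328261913216 = -1328261714280)
n = -1328261714280
n + s = -1328261714280 + 1/152881 = -203065979140840679/152881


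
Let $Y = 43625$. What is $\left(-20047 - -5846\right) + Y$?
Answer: $29424$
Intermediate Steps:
$\left(-20047 - -5846\right) + Y = \left(-20047 - -5846\right) + 43625 = \left(-20047 + 5846\right) + 43625 = -14201 + 43625 = 29424$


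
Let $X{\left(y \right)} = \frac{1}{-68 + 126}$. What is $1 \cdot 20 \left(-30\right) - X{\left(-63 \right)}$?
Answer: $- \frac{34801}{58} \approx -600.02$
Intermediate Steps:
$X{\left(y \right)} = \frac{1}{58}$
$1 \cdot 20 \left(-30\right) - X{\left(-63 \right)} = 1 \cdot 20 \left(-30\right) - \frac{1}{58} = 20 \left(-30\right) - \frac{1}{58} = -600 - \frac{1}{58} = - \frac{34801}{58}$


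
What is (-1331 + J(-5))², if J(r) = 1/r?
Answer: 44302336/25 ≈ 1.7721e+6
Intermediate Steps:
(-1331 + J(-5))² = (-1331 + 1/(-5))² = (-1331 - ⅕)² = (-6656/5)² = 44302336/25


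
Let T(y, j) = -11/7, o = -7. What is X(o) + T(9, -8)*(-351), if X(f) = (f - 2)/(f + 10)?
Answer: 3840/7 ≈ 548.57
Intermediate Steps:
X(f) = (-2 + f)/(10 + f)
T(y, j) = -11/7 (T(y, j) = -11*1/7 = -11/7)
X(o) + T(9, -8)*(-351) = (-2 - 7)/(10 - 7) - 11/7*(-351) = -9/3 + 3861/7 = (1/3)*(-9) + 3861/7 = -3 + 3861/7 = 3840/7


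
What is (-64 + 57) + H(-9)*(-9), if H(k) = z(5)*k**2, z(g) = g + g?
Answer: -7297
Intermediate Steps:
z(g) = 2*g
H(k) = 10*k**2 (H(k) = (2*5)*k**2 = 10*k**2)
(-64 + 57) + H(-9)*(-9) = (-64 + 57) + (10*(-9)**2)*(-9) = -7 + (10*81)*(-9) = -7 + 810*(-9) = -7 - 7290 = -7297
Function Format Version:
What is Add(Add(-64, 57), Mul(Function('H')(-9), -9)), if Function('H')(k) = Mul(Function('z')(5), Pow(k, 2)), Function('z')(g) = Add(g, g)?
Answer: -7297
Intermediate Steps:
Function('z')(g) = Mul(2, g)
Function('H')(k) = Mul(10, Pow(k, 2)) (Function('H')(k) = Mul(Mul(2, 5), Pow(k, 2)) = Mul(10, Pow(k, 2)))
Add(Add(-64, 57), Mul(Function('H')(-9), -9)) = Add(Add(-64, 57), Mul(Mul(10, Pow(-9, 2)), -9)) = Add(-7, Mul(Mul(10, 81), -9)) = Add(-7, Mul(810, -9)) = Add(-7, -7290) = -7297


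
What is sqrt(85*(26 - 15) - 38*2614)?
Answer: 87*I*sqrt(13) ≈ 313.68*I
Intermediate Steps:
sqrt(85*(26 - 15) - 38*2614) = sqrt(85*11 - 99332) = sqrt(935 - 99332) = sqrt(-98397) = 87*I*sqrt(13)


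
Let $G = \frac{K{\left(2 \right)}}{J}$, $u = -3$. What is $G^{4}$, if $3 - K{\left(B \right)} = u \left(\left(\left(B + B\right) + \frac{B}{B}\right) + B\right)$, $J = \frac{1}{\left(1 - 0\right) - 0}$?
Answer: $331776$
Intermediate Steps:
$J = 1$ ($J = \frac{1}{\left(1 + 0\right) + 0} = \frac{1}{1 + 0} = 1^{-1} = 1$)
$K{\left(B \right)} = 6 + 9 B$ ($K{\left(B \right)} = 3 - - 3 \left(\left(\left(B + B\right) + \frac{B}{B}\right) + B\right) = 3 - - 3 \left(\left(2 B + 1\right) + B\right) = 3 - - 3 \left(\left(1 + 2 B\right) + B\right) = 3 - - 3 \left(1 + 3 B\right) = 3 - \left(-3 - 9 B\right) = 3 + \left(3 + 9 B\right) = 6 + 9 B$)
$G = 24$ ($G = \frac{6 + 9 \cdot 2}{1} = \left(6 + 18\right) 1 = 24 \cdot 1 = 24$)
$G^{4} = 24^{4} = 331776$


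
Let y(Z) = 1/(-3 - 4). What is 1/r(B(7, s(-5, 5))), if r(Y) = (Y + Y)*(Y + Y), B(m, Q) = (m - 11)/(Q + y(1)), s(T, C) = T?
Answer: 81/196 ≈ 0.41327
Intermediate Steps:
y(Z) = -⅐ (y(Z) = 1/(-7) = -⅐)
B(m, Q) = (-11 + m)/(-⅐ + Q) (B(m, Q) = (m - 11)/(Q - ⅐) = (-11 + m)/(-⅐ + Q))
r(Y) = 4*Y² (r(Y) = (2*Y)*(2*Y) = 4*Y²)
1/r(B(7, s(-5, 5))) = 1/(4*(7*(-11 + 7)/(-1 + 7*(-5)))²) = 1/(4*(7*(-4)/(-1 - 35))²) = 1/(4*(7*(-4)/(-36))²) = 1/(4*(7*(-1/36)*(-4))²) = 1/(4*(7/9)²) = 1/(4*(49/81)) = 1/(196/81) = 81/196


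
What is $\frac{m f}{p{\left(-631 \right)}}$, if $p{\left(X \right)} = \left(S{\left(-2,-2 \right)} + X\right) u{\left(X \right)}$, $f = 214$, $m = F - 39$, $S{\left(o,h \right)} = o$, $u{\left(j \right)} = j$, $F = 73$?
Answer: $\frac{7276}{399423} \approx 0.018216$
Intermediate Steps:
$m = 34$ ($m = 73 - 39 = 34$)
$p{\left(X \right)} = X \left(-2 + X\right)$ ($p{\left(X \right)} = \left(-2 + X\right) X = X \left(-2 + X\right)$)
$\frac{m f}{p{\left(-631 \right)}} = \frac{34 \cdot 214}{\left(-631\right) \left(-2 - 631\right)} = \frac{7276}{\left(-631\right) \left(-633\right)} = \frac{7276}{399423}$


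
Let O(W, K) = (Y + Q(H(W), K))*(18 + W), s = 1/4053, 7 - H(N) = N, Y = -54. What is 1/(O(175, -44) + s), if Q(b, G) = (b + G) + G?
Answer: -4053/242490989 ≈ -1.6714e-5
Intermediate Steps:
H(N) = 7 - N
Q(b, G) = b + 2*G (Q(b, G) = (G + b) + G = b + 2*G)
s = 1/4053 ≈ 0.00024673
O(W, K) = (18 + W)*(-47 - W + 2*K) (O(W, K) = (-54 + ((7 - W) + 2*K))*(18 + W) = (-54 + (7 - W + 2*K))*(18 + W) = (-47 - W + 2*K)*(18 + W) = (18 + W)*(-47 - W + 2*K))
1/(O(175, -44) + s) = 1/((-846 - 72*175 + 36*(-44) + 175*(7 - 1*175 + 2*(-44))) + 1/4053) = 1/((-846 - 12600 - 1584 + 175*(7 - 175 - 88)) + 1/4053) = 1/((-846 - 12600 - 1584 + 175*(-256)) + 1/4053) = 1/((-846 - 12600 - 1584 - 44800) + 1/4053) = 1/(-59830 + 1/4053) = 1/(-242490989/4053) = -4053/242490989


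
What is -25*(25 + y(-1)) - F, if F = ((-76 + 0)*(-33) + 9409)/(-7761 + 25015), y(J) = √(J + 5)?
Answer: -11658367/17254 ≈ -675.69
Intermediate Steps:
y(J) = √(5 + J)
F = 11917/17254 (F = (-76*(-33) + 9409)/17254 = (2508 + 9409)*(1/17254) = 11917*(1/17254) = 11917/17254 ≈ 0.69068)
-25*(25 + y(-1)) - F = -25*(25 + √(5 - 1)) - 1*11917/17254 = -25*(25 + √4) - 11917/17254 = -25*(25 + 2) - 11917/17254 = -25*27 - 11917/17254 = -675 - 11917/17254 = -11658367/17254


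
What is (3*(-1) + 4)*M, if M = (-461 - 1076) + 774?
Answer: -763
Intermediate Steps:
M = -763 (M = -1537 + 774 = -763)
(3*(-1) + 4)*M = (3*(-1) + 4)*(-763) = (-3 + 4)*(-763) = 1*(-763) = -763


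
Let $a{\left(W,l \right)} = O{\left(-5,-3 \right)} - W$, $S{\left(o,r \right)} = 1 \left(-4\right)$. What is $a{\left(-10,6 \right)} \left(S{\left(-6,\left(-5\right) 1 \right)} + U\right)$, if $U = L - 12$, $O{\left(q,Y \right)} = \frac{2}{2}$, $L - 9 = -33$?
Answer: $-440$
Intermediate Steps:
$L = -24$ ($L = 9 - 33 = -24$)
$O{\left(q,Y \right)} = 1$ ($O{\left(q,Y \right)} = 2 \cdot \frac{1}{2} = 1$)
$S{\left(o,r \right)} = -4$
$U = -36$ ($U = -24 - 12 = -36$)
$a{\left(W,l \right)} = 1 - W$
$a{\left(-10,6 \right)} \left(S{\left(-6,\left(-5\right) 1 \right)} + U\right) = \left(1 - -10\right) \left(-4 - 36\right) = \left(1 + 10\right) \left(-40\right) = 11 \left(-40\right) = -440$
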